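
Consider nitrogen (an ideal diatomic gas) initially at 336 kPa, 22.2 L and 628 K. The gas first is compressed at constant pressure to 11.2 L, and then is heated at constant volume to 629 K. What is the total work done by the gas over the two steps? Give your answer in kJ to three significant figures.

Step 1 (isobaric): W = PΔV = (336 kPa)(11.2 − 22.2 L) = -3696 J.
Step 2 (isochoric): W = 0 (constant volume).
W_total = -3696 + 0 = -3696 J.

W_total ≈ -3.70 kJ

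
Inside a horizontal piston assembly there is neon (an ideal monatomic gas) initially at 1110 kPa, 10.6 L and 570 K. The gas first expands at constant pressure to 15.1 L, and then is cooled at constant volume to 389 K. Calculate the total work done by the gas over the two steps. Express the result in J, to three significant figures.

W_total ≈ 5000 J

Step 1 (isobaric): W = PΔV = (1110 kPa)(15.1 − 10.6 L) = 4995 J.
Step 2 (isochoric): W = 0 (constant volume).
W_total = 4995 + 0 = 4995 J.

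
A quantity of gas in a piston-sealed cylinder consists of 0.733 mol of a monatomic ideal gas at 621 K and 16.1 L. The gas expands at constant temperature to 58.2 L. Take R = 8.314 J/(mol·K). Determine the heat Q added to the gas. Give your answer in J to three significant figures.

Q ≈ 4860 J

Isothermal ⇒ ΔU = 0, so Q = W = nRT ln(V₂/V₁).
Q = (0.733)(8.314)(621) ln(58.2/16.1) = 3784 × 1.285 = 4863 J.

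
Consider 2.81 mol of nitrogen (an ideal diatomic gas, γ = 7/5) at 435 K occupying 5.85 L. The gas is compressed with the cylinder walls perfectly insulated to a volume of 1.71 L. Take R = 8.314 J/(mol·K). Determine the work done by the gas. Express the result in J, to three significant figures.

W ≈ -16100 J

Adiabatic: TV^(γ−1) = const with γ = 7/5.
T₂ = T₁ (V₁/V₂)^(γ−1) = 435 × (5.85/1.71)^0.4 = 435 × 1.636 = 711.5 K.
W_by = nCᵥ(T₁ − T₂) = (2.81)(20.79)(435 − 711.5) = -16147 J.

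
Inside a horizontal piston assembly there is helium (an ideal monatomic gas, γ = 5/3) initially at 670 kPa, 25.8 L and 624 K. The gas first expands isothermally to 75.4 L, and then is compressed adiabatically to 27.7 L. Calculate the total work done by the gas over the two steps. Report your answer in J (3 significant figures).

Step 1 (isothermal): W = P₁V₁ ln(V₂/V₁) = (17286) ln(75.4/25.8) = 18538 J.
After step 1: P = 229.3 kPa, V = 75.4 L, T = 624 K.
Step 2 (adiabatic): W = (P₁V₁ − P₂V₂)/(γ−1) = (17286 − 33699)/0.667 = -24620 J.
W_total = 18538 − 24620 = -6082 J.

W_total ≈ -6080 J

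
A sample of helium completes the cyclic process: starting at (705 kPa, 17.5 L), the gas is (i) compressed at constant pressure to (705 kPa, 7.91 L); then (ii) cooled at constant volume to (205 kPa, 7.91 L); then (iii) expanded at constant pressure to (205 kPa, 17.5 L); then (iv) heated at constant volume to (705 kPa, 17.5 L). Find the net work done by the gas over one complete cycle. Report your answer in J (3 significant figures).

W_net ≈ -4800 J

Constant-volume legs do no work.
W(i) = (705)(7.91 − 17.5) = -6761 J; W(iii) = (205)(17.5 − 7.91) = 1966 J.
W_net = -6761 + 1966 = -4795 J (the counter-clockwise enclosed area).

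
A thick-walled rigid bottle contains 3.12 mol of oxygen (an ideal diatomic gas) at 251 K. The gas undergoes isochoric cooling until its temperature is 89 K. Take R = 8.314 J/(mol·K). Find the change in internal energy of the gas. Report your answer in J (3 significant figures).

Constant volume ⇒ W = 0, so Q = ΔU = nCᵥΔT with Cᵥ = 5R/2 = 20.79 J/(mol·K).
ΔU = (3.12)(20.79)(89 − 251) = -10506 J.

ΔU ≈ -10500 J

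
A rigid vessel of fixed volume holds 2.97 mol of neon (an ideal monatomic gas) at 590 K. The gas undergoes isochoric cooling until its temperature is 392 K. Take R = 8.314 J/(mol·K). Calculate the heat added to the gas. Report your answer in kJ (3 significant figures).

Q ≈ -7.33 kJ

Constant volume ⇒ W = 0, so Q = ΔU = nCᵥΔT with Cᵥ = 3R/2 = 12.47 J/(mol·K).
ΔU = (2.97)(12.47)(392 − 590) = -7334 J.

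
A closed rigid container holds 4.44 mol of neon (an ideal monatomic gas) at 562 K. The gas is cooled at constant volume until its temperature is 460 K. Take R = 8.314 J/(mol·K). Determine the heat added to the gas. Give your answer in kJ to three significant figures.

Constant volume ⇒ W = 0, so Q = ΔU = nCᵥΔT with Cᵥ = 3R/2 = 12.47 J/(mol·K).
ΔU = (4.44)(12.47)(460 − 562) = -5648 J.

Q ≈ -5.65 kJ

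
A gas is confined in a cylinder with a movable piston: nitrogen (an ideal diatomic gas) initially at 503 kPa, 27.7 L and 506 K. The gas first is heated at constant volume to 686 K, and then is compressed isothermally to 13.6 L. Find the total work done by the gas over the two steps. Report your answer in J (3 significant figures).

Step 1 (isochoric): W = 0 (constant volume).
After step 1: P = 681.9 kPa (V unchanged).
Step 2 (isothermal): W = P₁V₁ ln(V₂/V₁) = (18890) ln(13.6/27.7) = -13437 J.
W_total = 0 − 13437 = -13437 J.

W_total ≈ -13400 J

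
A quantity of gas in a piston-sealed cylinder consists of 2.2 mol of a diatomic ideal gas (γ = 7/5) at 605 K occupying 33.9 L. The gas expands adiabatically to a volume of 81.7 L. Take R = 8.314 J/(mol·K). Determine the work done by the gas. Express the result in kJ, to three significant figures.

Adiabatic: TV^(γ−1) = const with γ = 7/5.
T₂ = T₁ (V₁/V₂)^(γ−1) = 605 × (33.9/81.7)^0.4 = 605 × 0.7034 = 425.5 K.
W_by = nCᵥ(T₁ − T₂) = (2.2)(20.79)(605 − 425.5) = 8206 J.

W ≈ 8.21 kJ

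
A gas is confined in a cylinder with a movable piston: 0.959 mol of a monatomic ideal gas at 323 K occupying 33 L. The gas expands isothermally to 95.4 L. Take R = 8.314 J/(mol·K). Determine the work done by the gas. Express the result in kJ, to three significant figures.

W ≈ 2.73 kJ

Isothermal: W = nRT ln(V₂/V₁).
W = (0.959)(8.314)(323) × ln(95.4/33)
  = 2575 × 1.062
W_by_gas = 2734 J.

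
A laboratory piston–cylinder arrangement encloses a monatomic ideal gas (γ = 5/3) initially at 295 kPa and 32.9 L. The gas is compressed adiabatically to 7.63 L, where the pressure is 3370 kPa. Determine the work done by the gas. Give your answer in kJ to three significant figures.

Adiabatic: W = (P₁V₁ − P₂V₂)/(γ − 1) with γ = 5/3.
P₁V₁ = 9706 J, P₂V₂ = 25713 J.
W = (9706 − 25713) / 0.6667 = -24011 J.

W ≈ -24.0 kJ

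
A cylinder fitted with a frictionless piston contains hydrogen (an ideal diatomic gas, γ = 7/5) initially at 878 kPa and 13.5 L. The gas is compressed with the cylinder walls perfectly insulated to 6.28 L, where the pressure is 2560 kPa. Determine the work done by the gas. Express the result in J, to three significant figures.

Adiabatic: W = (P₁V₁ − P₂V₂)/(γ − 1) with γ = 7/5.
P₁V₁ = 11853 J, P₂V₂ = 16077 J.
W = (11853 − 16077) / 0.4 = -10560 J.

W ≈ -10600 J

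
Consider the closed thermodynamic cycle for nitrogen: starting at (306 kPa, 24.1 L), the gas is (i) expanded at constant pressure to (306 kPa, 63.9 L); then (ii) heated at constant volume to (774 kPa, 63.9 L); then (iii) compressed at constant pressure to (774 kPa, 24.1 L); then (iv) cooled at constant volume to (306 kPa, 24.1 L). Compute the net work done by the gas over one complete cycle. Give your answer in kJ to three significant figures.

Constant-volume legs do no work.
W(i) = (306)(63.9 − 24.1) = 12179 J; W(iii) = (774)(24.1 − 63.9) = -30805 J.
W_net = 12179 − 30805 = -18626 J (the counter-clockwise enclosed area).

W_net ≈ -18.6 kJ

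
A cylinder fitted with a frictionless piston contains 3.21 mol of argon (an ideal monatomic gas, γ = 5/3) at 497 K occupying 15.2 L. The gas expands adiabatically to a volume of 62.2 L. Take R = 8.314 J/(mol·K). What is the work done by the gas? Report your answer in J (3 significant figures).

W ≈ 12100 J

Adiabatic: TV^(γ−1) = const with γ = 5/3.
T₂ = T₁ (V₁/V₂)^(γ−1) = 497 × (15.2/62.2)^0.667 = 497 × 0.3909 = 194.3 K.
W_by = nCᵥ(T₁ − T₂) = (3.21)(12.47)(497 − 194.3) = 12119 J.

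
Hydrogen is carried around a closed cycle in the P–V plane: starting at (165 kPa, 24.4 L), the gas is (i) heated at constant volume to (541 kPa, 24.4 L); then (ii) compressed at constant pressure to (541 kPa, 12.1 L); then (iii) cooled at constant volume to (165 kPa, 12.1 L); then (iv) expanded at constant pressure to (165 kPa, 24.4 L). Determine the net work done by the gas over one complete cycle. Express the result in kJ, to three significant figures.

Constant-volume legs do no work.
W(ii) = (541)(12.1 − 24.4) = -6654 J; W(iv) = (165)(24.4 − 12.1) = 2029 J.
W_net = -6654 + 2029 = -4625 J (the counter-clockwise enclosed area).

W_net ≈ -4.62 kJ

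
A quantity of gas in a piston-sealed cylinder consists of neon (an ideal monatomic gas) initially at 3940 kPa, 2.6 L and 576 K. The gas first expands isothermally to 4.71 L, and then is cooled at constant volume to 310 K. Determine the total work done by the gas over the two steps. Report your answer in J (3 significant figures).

W_total ≈ 6090 J

Step 1 (isothermal): W = P₁V₁ ln(V₂/V₁) = (10244) ln(4.71/2.6) = 6087 J.
Step 2 (isochoric): W = 0 (constant volume).
W_total = 6087 + 0 = 6087 J.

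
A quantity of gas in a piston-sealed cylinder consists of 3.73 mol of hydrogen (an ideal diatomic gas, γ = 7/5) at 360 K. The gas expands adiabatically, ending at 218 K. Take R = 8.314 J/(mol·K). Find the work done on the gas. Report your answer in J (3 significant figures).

W ≈ -11000 J

Adiabatic ⇒ Q = 0, so W_by = −ΔU = nCᵥ(T₁ − T₂).
Cᵥ = 5R/2 = 20.79 J/(mol·K).
W = (3.73)(20.79)(360 − 218) = 11009 J.
Work on gas = −W_by = -11009 J.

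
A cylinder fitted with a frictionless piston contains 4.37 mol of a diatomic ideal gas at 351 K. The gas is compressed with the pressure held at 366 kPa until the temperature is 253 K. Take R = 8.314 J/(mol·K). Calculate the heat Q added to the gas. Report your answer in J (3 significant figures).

Q ≈ -12500 J

Isobaric: W = nRΔT = (4.37)(8.314)(-98) = -3561 J.
ΔU = nCᵥΔT with Cᵥ = 5R/2: ΔU = (4.37)(20.79)(-98) = -8901 J.
Q = ΔU + W = -8901 − 3561 = -12462 J.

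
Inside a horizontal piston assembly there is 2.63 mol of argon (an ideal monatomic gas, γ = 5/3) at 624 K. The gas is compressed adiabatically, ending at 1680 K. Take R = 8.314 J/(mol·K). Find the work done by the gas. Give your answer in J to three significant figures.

W ≈ -34600 J

Adiabatic ⇒ Q = 0, so W_by = −ΔU = nCᵥ(T₁ − T₂).
Cᵥ = 3R/2 = 12.47 J/(mol·K).
W = (2.63)(12.47)(624 − 1680) = -34635 J.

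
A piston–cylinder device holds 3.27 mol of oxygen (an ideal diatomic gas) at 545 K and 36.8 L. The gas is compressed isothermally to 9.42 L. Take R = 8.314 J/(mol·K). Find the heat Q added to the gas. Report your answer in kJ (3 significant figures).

Isothermal ⇒ ΔU = 0, so Q = W = nRT ln(V₂/V₁).
Q = (3.27)(8.314)(545) ln(9.42/36.8) = 14817 × -1.363 = -20190 J.

Q ≈ -20.2 kJ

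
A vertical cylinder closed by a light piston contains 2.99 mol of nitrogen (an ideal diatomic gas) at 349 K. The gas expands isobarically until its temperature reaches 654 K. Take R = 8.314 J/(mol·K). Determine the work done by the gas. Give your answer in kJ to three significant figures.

W ≈ 7.58 kJ

Isobaric: W = P ΔV = nR ΔT.
W = (2.99)(8.314)(654 − 349) = 7582 J.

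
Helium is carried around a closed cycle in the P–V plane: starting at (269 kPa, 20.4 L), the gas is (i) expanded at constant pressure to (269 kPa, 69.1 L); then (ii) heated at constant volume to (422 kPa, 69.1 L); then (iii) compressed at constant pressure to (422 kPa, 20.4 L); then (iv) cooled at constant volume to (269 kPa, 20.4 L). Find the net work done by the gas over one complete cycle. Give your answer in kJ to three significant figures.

Constant-volume legs do no work.
W(i) = (269)(69.1 − 20.4) = 13100 J; W(iii) = (422)(20.4 − 69.1) = -20551 J.
W_net = 13100 − 20551 = -7451 J (the counter-clockwise enclosed area).

W_net ≈ -7.45 kJ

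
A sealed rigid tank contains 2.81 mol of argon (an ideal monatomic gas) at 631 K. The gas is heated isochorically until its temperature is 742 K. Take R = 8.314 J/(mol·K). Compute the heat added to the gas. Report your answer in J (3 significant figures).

Q ≈ 3890 J

Constant volume ⇒ W = 0, so Q = ΔU = nCᵥΔT with Cᵥ = 3R/2 = 12.47 J/(mol·K).
ΔU = (2.81)(12.47)(742 − 631) = 3890 J.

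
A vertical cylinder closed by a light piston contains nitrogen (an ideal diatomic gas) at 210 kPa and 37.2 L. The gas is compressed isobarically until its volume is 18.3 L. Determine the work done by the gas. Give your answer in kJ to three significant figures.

Isobaric: W = P ΔV.
W = (210 kPa)(18.3 − 37.2 L) = (210)(-18.9) = -3969 J.

W ≈ -3.97 kJ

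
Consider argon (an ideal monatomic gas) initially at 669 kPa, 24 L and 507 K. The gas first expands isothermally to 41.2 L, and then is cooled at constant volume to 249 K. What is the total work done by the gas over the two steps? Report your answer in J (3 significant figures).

Step 1 (isothermal): W = P₁V₁ ln(V₂/V₁) = (16056) ln(41.2/24) = 8676 J.
Step 2 (isochoric): W = 0 (constant volume).
W_total = 8676 + 0 = 8676 J.

W_total ≈ 8680 J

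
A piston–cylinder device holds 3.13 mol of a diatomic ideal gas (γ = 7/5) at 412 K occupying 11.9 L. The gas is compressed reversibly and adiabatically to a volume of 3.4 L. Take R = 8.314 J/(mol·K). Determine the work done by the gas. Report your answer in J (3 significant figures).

W ≈ -17400 J

Adiabatic: TV^(γ−1) = const with γ = 7/5.
T₂ = T₁ (V₁/V₂)^(γ−1) = 412 × (11.9/3.4)^0.4 = 412 × 1.651 = 680 K.
W_by = nCᵥ(T₁ − T₂) = (3.13)(20.79)(412 − 680) = -17437 J.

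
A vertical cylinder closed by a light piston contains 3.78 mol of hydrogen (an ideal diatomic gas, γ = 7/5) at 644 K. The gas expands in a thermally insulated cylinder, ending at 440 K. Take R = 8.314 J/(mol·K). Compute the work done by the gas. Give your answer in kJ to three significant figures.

W ≈ 16.0 kJ

Adiabatic ⇒ Q = 0, so W_by = −ΔU = nCᵥ(T₁ − T₂).
Cᵥ = 5R/2 = 20.79 J/(mol·K).
W = (3.78)(20.79)(644 − 440) = 16028 J.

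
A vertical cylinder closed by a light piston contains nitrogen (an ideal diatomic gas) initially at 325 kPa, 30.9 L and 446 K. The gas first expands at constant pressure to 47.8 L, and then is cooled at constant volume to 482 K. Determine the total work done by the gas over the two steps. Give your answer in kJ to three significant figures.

Step 1 (isobaric): W = PΔV = (325 kPa)(47.8 − 30.9 L) = 5492 J.
Step 2 (isochoric): W = 0 (constant volume).
W_total = 5492 + 0 = 5492 J.

W_total ≈ 5.49 kJ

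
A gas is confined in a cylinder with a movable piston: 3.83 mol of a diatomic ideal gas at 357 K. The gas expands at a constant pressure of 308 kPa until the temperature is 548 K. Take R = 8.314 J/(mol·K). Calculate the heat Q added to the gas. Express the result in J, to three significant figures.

Isobaric: W = nRΔT = (3.83)(8.314)(191) = 6082 J.
ΔU = nCᵥΔT with Cᵥ = 5R/2: ΔU = (3.83)(20.79)(191) = 15205 J.
Q = ΔU + W = 15205 + 6082 = 21287 J.

Q ≈ 21300 J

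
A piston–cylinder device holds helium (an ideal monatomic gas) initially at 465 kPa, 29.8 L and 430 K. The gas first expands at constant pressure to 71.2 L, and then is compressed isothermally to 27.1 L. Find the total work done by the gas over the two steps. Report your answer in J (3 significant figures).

W_total ≈ -12700 J

Step 1 (isobaric): W = PΔV = (465 kPa)(71.2 − 29.8 L) = 19251 J.
After step 1: P = 465 kPa, V = 71.2 L, T = 1027 K.
Step 2 (isothermal): W = P₁V₁ ln(V₂/V₁) = (33108) ln(27.1/71.2) = -31981 J.
W_total = 19251 − 31981 = -12730 J.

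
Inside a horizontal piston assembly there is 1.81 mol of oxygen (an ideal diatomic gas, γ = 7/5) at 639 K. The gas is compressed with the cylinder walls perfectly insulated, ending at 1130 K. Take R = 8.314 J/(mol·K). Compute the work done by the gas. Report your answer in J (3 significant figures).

W ≈ -18500 J

Adiabatic ⇒ Q = 0, so W_by = −ΔU = nCᵥ(T₁ − T₂).
Cᵥ = 5R/2 = 20.79 J/(mol·K).
W = (1.81)(20.79)(639 − 1130) = -18472 J.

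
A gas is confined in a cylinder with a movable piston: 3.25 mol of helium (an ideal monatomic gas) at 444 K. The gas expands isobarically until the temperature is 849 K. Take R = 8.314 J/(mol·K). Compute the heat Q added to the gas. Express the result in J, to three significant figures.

Isobaric: W = nRΔT = (3.25)(8.314)(405) = 10943 J.
ΔU = nCᵥΔT with Cᵥ = 3R/2: ΔU = (3.25)(12.47)(405) = 16415 J.
Q = ΔU + W = 16415 + 10943 = 27358 J.

Q ≈ 27400 J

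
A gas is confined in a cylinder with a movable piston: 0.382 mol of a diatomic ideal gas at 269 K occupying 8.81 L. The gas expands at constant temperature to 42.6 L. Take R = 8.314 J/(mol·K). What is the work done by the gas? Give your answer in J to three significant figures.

W ≈ 1350 J

Isothermal: W = nRT ln(V₂/V₁).
W = (0.382)(8.314)(269) × ln(42.6/8.81)
  = 854.3 × 1.576
W_by_gas = 1346 J.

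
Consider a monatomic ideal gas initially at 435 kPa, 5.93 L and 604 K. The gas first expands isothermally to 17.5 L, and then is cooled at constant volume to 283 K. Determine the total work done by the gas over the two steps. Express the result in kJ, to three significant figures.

W_total ≈ 2.79 kJ

Step 1 (isothermal): W = P₁V₁ ln(V₂/V₁) = (2580) ln(17.5/5.93) = 2792 J.
Step 2 (isochoric): W = 0 (constant volume).
W_total = 2792 + 0 = 2792 J.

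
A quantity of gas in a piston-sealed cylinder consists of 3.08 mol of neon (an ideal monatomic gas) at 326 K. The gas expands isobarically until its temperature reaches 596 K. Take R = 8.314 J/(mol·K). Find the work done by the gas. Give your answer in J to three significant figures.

W ≈ 6910 J

Isobaric: W = P ΔV = nR ΔT.
W = (3.08)(8.314)(596 − 326) = 6914 J.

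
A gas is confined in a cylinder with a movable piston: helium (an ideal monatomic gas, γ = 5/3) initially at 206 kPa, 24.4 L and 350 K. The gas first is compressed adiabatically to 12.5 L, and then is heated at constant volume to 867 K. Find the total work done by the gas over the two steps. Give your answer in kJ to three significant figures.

W_total ≈ -4.24 kJ

Step 1 (adiabatic): W = (P₁V₁ − P₂V₂)/(γ−1) = (5026 − 7851)/0.667 = -4237 J.
Step 2 (isochoric): W = 0 (constant volume).
W_total = -4237 + 0 = -4237 J.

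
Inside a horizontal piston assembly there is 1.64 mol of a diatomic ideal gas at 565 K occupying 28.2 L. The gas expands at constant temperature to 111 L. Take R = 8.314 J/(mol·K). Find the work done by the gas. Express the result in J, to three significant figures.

W ≈ 10600 J

Isothermal: W = nRT ln(V₂/V₁).
W = (1.64)(8.314)(565) × ln(111/28.2)
  = 7704 × 1.37
W_by_gas = 10556 J.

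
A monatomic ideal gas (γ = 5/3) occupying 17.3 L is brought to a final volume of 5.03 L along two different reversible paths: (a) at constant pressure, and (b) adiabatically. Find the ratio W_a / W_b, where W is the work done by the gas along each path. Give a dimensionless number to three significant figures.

W_a / W_b ≈ 0.370

Path (a) isobaric: W = P₁(V₂ − V₁) → W_a/(P₁V₁) = -0.7092.
Path (b) adiabatic: W = P₁V₁(1 − (V₁/V₂)^(γ−1))/(γ−1) → W_b/(P₁V₁) = -1.918.
W_a / W_b = -0.7092 / -1.918 = 0.3698.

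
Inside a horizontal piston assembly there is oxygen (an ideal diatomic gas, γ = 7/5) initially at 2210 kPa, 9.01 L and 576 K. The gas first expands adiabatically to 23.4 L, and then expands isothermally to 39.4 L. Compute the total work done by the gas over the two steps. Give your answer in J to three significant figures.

W_total ≈ 22900 J

Step 1 (adiabatic): W = (P₁V₁ − P₂V₂)/(γ−1) = (19912 − 13593)/0.4 = 15797 J.
After step 1: P = 580.9 kPa, V = 23.4 L, T = 393.2 K.
Step 2 (isothermal): W = P₁V₁ ln(V₂/V₁) = (13593) ln(39.4/23.4) = 7082 J.
W_total = 15797 + 7082 = 22880 J.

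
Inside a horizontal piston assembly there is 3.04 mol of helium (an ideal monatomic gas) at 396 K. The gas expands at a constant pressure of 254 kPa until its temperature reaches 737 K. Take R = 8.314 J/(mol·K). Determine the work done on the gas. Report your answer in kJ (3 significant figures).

Isobaric: W = P ΔV = nR ΔT.
W = (3.04)(8.314)(737 − 396) = 8619 J.
Work on gas = −W_by = -8619 J.

W ≈ -8.62 kJ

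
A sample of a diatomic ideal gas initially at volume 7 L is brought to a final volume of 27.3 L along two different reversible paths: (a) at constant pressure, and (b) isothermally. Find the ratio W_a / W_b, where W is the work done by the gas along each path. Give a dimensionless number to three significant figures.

W_a / W_b ≈ 2.13

Path (a) isobaric: W = P₁(V₂ − V₁) → W_a/(P₁V₁) = 2.9.
Path (b) isothermal: W = P₁V₁ ln(V₂/V₁) → W_b/(P₁V₁) = 1.361.
W_a / W_b = 2.9 / 1.361 = 2.131.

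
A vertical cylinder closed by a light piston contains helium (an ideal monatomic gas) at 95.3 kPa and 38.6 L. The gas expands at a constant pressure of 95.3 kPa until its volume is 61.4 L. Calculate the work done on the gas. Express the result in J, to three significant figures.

Isobaric: W = P ΔV.
W = (95.3 kPa)(61.4 − 38.6 L) = (95.3)(22.8) = 2173 J.
Work on gas = −W_by = -2173 J.

W ≈ -2170 J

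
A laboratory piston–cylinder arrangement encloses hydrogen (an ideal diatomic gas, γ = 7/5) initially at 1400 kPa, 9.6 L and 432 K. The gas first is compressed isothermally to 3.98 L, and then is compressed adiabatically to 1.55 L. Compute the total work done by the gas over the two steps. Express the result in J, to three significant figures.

W_total ≈ -27200 J

Step 1 (isothermal): W = P₁V₁ ln(V₂/V₁) = (13440) ln(3.98/9.6) = -11834 J.
After step 1: P = 3377 kPa, V = 3.98 L, T = 432 K.
Step 2 (adiabatic): W = (P₁V₁ − P₂V₂)/(γ−1) = (13440 − 19598)/0.4 = -15396 J.
W_total = -11834 − 15396 = -27230 J.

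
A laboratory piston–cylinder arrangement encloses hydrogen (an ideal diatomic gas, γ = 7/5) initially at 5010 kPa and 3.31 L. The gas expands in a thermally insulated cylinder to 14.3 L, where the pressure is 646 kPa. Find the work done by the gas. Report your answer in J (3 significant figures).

Adiabatic: W = (P₁V₁ − P₂V₂)/(γ − 1) with γ = 7/5.
P₁V₁ = 16583 J, P₂V₂ = 9238 J.
W = (16583 − 9238) / 0.4 = 18363 J.

W ≈ 18400 J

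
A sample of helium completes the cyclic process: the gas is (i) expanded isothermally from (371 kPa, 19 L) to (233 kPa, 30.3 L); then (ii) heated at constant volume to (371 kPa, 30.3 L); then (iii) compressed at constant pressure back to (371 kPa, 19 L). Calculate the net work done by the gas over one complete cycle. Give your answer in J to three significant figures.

W_net ≈ -902 J

Leg (i): W = PᵢVᵢ ln(V_f/Vᵢ) = (7049) ln(30.3/19) = 3290 J.
Leg (ii): W = 0.
Leg (iii): W = PΔV = (371)(19 − 30.3) = -4192 J.
W_net = 3290 − 4192 = -902.5 J.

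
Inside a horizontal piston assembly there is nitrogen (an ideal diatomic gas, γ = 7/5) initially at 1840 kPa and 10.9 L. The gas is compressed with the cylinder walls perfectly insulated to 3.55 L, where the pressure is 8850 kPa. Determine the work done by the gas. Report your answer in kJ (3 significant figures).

W ≈ -28.4 kJ

Adiabatic: W = (P₁V₁ − P₂V₂)/(γ − 1) with γ = 7/5.
P₁V₁ = 20056 J, P₂V₂ = 31418 J.
W = (20056 − 31418) / 0.4 = -28404 J.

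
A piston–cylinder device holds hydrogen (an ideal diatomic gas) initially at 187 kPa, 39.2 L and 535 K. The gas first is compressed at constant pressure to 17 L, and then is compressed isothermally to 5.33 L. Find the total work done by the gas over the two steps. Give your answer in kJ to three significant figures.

W_total ≈ -7.84 kJ

Step 1 (isobaric): W = PΔV = (187 kPa)(17 − 39.2 L) = -4151 J.
After step 1: P = 187 kPa, V = 17 L, T = 232 K.
Step 2 (isothermal): W = P₁V₁ ln(V₂/V₁) = (3179) ln(5.33/17) = -3687 J.
W_total = -4151 − 3687 = -7839 J.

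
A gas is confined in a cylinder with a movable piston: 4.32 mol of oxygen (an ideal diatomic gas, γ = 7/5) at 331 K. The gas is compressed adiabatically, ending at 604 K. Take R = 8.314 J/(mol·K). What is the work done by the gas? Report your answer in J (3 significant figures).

W ≈ -24500 J

Adiabatic ⇒ Q = 0, so W_by = −ΔU = nCᵥ(T₁ − T₂).
Cᵥ = 5R/2 = 20.79 J/(mol·K).
W = (4.32)(20.79)(331 − 604) = -24513 J.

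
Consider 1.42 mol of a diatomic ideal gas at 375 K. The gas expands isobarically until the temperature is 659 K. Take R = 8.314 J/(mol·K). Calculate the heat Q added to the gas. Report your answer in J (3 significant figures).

Isobaric: W = nRΔT = (1.42)(8.314)(284) = 3353 J.
ΔU = nCᵥΔT with Cᵥ = 5R/2: ΔU = (1.42)(20.79)(284) = 8382 J.
Q = ΔU + W = 8382 + 3353 = 11735 J.

Q ≈ 11700 J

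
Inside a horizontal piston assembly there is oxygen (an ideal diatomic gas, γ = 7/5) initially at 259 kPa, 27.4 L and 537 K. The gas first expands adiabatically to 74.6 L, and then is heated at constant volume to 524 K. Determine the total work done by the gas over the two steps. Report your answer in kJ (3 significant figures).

W_total ≈ 5.86 kJ

Step 1 (adiabatic): W = (P₁V₁ − P₂V₂)/(γ−1) = (7097 − 4754)/0.4 = 5857 J.
Step 2 (isochoric): W = 0 (constant volume).
W_total = 5857 + 0 = 5857 J.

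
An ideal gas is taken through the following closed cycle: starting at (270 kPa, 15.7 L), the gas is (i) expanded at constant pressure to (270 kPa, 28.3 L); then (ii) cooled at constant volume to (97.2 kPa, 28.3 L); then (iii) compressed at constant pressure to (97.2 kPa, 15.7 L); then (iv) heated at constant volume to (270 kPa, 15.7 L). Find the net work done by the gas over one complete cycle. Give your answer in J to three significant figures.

Constant-volume legs do no work.
W(i) = (270)(28.3 − 15.7) = 3402 J; W(iii) = (97.2)(15.7 − 28.3) = -1225 J.
W_net = 3402 − 1225 = 2177 J (the clockwise enclosed area).

W_net ≈ 2180 J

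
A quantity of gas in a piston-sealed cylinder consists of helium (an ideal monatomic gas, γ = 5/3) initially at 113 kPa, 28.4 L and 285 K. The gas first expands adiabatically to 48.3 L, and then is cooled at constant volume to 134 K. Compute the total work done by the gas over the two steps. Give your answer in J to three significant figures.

Step 1 (adiabatic): W = (P₁V₁ − P₂V₂)/(γ−1) = (3209 − 2252)/0.667 = 1435 J.
Step 2 (isochoric): W = 0 (constant volume).
W_total = 1435 + 0 = 1435 J.

W_total ≈ 1440 J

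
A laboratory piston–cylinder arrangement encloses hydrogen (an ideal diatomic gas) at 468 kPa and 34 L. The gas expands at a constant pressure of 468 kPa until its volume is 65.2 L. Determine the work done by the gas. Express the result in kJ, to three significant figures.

Isobaric: W = P ΔV.
W = (468 kPa)(65.2 − 34 L) = (468)(31.2) = 14602 J.

W ≈ 14.6 kJ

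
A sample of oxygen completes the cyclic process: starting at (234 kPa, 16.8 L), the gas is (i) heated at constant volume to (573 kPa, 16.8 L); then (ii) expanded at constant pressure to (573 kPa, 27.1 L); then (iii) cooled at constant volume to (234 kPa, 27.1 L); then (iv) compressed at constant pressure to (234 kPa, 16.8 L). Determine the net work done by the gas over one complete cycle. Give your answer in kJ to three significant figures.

W_net ≈ 3.49 kJ

Constant-volume legs do no work.
W(ii) = (573)(27.1 − 16.8) = 5902 J; W(iv) = (234)(16.8 − 27.1) = -2410 J.
W_net = 5902 − 2410 = 3492 J (the clockwise enclosed area).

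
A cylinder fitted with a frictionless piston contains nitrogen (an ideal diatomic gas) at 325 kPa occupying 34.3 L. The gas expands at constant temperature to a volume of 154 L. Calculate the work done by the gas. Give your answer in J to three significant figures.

Isothermal: W = nRT ln(V₂/V₁) = P₁V₁ ln(V₂/V₁).
P₁V₁ = (325 kPa)(34.3 L) = 11147 J.
W = 11147 × ln(154/34.3) = 11147 × 1.502
W_by_gas = 16741 J.

W ≈ 16700 J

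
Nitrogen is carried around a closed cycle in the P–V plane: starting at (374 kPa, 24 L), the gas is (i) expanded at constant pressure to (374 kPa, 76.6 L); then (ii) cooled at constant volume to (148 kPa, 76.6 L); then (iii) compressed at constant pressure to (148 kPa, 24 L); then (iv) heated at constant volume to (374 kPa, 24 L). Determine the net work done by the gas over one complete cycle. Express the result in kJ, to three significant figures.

Constant-volume legs do no work.
W(i) = (374)(76.6 − 24) = 19672 J; W(iii) = (148)(24 − 76.6) = -7785 J.
W_net = 19672 − 7785 = 11888 J (the clockwise enclosed area).

W_net ≈ 11.9 kJ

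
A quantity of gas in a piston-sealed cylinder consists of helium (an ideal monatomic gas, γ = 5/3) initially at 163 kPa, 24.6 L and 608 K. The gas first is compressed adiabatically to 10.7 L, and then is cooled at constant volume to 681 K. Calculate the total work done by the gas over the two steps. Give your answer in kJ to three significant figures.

Step 1 (adiabatic): W = (P₁V₁ − P₂V₂)/(γ−1) = (4010 − 6985)/0.667 = -4463 J.
Step 2 (isochoric): W = 0 (constant volume).
W_total = -4463 + 0 = -4463 J.

W_total ≈ -4.46 kJ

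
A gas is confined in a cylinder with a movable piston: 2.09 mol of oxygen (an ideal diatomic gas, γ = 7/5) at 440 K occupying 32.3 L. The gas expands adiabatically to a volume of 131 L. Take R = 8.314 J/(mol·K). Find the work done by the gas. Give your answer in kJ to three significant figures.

W ≈ 8.20 kJ

Adiabatic: TV^(γ−1) = const with γ = 7/5.
T₂ = T₁ (V₁/V₂)^(γ−1) = 440 × (32.3/131)^0.4 = 440 × 0.5712 = 251.3 K.
W_by = nCᵥ(T₁ − T₂) = (2.09)(20.79)(440 − 251.3) = 8196 J.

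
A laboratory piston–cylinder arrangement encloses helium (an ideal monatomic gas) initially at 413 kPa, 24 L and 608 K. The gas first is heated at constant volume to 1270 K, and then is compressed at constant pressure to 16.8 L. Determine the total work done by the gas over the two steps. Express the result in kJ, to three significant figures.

W_total ≈ -6.21 kJ

Step 1 (isochoric): W = 0 (constant volume).
After step 1: P = 862.7 kPa (V unchanged).
Step 2 (isobaric): W = PΔV = (862.7 kPa)(16.8 − 24 L) = -6211 J.
W_total = 0 − 6211 = -6211 J.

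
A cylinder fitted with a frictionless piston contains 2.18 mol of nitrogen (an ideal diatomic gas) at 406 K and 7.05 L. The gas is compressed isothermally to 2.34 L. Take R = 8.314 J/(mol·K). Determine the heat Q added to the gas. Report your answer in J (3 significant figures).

Isothermal ⇒ ΔU = 0, so Q = W = nRT ln(V₂/V₁).
Q = (2.18)(8.314)(406) ln(2.34/7.05) = 7359 × -1.103 = -8116 J.

Q ≈ -8120 J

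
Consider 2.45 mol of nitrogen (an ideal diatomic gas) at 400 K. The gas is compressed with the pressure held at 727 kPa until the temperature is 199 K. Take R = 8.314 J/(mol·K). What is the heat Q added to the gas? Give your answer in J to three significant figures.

Q ≈ -14300 J

Isobaric: W = nRΔT = (2.45)(8.314)(-201) = -4094 J.
ΔU = nCᵥΔT with Cᵥ = 5R/2: ΔU = (2.45)(20.79)(-201) = -10236 J.
Q = ΔU + W = -10236 − 4094 = -14330 J.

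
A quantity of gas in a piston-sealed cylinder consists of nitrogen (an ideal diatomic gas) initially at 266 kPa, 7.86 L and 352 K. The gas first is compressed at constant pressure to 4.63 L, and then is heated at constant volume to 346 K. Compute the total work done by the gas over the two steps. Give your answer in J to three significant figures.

W_total ≈ -859 J

Step 1 (isobaric): W = PΔV = (266 kPa)(4.63 − 7.86 L) = -859.2 J.
Step 2 (isochoric): W = 0 (constant volume).
W_total = -859.2 + 0 = -859.2 J.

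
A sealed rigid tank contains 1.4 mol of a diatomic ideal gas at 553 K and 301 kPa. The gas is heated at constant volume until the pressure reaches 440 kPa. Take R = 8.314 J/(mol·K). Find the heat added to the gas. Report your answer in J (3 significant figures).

Q ≈ 7430 J

Constant volume ⇒ W = 0, so Q = ΔU = nCᵥΔT with Cᵥ = 5R/2 = 20.79 J/(mol·K).
At constant V, T₂/T₁ = P₂/P₁ ⇒ ΔT = T₁(P₂/P₁ − 1) = 553·(440/301 − 1) = 255.4 K.
ΔU = (1.4)(20.79)(255.4) = 7431 J.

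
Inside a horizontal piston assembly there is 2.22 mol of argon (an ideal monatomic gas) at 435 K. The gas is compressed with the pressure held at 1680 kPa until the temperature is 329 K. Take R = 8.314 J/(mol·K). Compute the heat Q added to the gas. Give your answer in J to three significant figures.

Isobaric: W = nRΔT = (2.22)(8.314)(-106) = -1956 J.
ΔU = nCᵥΔT with Cᵥ = 3R/2: ΔU = (2.22)(12.47)(-106) = -2935 J.
Q = ΔU + W = -2935 − 1956 = -4891 J.

Q ≈ -4890 J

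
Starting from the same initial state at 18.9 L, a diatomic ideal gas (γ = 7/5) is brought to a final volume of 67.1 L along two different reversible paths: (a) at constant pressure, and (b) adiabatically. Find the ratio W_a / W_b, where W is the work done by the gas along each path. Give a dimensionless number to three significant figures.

W_a / W_b ≈ 2.57

Path (a) isobaric: W = P₁(V₂ − V₁) → W_a/(P₁V₁) = 2.55.
Path (b) adiabatic: W = P₁V₁(1 − (V₁/V₂)^(γ−1))/(γ−1) → W_b/(P₁V₁) = 0.994.
W_a / W_b = 2.55 / 0.994 = 2.566.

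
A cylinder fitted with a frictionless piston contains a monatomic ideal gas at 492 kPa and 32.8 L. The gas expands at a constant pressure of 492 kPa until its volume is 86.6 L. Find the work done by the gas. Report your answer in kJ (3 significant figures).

Isobaric: W = P ΔV.
W = (492 kPa)(86.6 − 32.8 L) = (492)(53.8) = 26470 J.

W ≈ 26.5 kJ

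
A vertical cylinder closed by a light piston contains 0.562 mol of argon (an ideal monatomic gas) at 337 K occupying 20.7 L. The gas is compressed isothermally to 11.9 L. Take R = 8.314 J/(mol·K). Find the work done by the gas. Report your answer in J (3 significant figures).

W ≈ -872 J

Isothermal: W = nRT ln(V₂/V₁).
W = (0.562)(8.314)(337) × ln(11.9/20.7)
  = 1575 × -0.5536
W_by_gas = -871.7 J.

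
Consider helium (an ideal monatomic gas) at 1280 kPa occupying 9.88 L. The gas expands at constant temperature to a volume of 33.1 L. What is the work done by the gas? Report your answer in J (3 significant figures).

W ≈ 15300 J

Isothermal: W = nRT ln(V₂/V₁) = P₁V₁ ln(V₂/V₁).
P₁V₁ = (1280 kPa)(9.88 L) = 12646 J.
W = 12646 × ln(33.1/9.88) = 12646 × 1.209
W_by_gas = 15290 J.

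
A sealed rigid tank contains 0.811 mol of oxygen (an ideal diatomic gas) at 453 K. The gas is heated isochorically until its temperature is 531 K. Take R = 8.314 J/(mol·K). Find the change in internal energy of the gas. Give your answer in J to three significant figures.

Constant volume ⇒ W = 0, so Q = ΔU = nCᵥΔT with Cᵥ = 5R/2 = 20.79 J/(mol·K).
ΔU = (0.811)(20.79)(531 − 453) = 1315 J.

ΔU ≈ 1310 J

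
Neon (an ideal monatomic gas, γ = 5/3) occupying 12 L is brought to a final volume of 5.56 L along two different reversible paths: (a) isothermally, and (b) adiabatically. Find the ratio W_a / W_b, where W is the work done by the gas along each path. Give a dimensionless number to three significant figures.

Path (a) isothermal: W = P₁V₁ ln(V₂/V₁) → W_a/(P₁V₁) = -0.7693.
Path (b) adiabatic: W = P₁V₁(1 − (V₁/V₂)^(γ−1))/(γ−1) → W_b/(P₁V₁) = -1.005.
W_a / W_b = -0.7693 / -1.005 = 0.7654.

W_a / W_b ≈ 0.765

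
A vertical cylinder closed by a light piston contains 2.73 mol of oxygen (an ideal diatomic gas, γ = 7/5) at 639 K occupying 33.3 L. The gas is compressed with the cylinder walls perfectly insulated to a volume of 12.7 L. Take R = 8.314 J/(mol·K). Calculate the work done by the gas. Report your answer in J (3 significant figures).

Adiabatic: TV^(γ−1) = const with γ = 7/5.
T₂ = T₁ (V₁/V₂)^(γ−1) = 639 × (33.3/12.7)^0.4 = 639 × 1.47 = 939.6 K.
W_by = nCᵥ(T₁ − T₂) = (2.73)(20.79)(639 − 939.6) = -17059 J.

W ≈ -17100 J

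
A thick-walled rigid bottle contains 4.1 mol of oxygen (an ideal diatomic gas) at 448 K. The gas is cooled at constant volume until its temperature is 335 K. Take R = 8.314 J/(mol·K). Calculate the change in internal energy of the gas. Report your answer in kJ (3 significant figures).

Constant volume ⇒ W = 0, so Q = ΔU = nCᵥΔT with Cᵥ = 5R/2 = 20.79 J/(mol·K).
ΔU = (4.1)(20.79)(335 − 448) = -9630 J.

ΔU ≈ -9.63 kJ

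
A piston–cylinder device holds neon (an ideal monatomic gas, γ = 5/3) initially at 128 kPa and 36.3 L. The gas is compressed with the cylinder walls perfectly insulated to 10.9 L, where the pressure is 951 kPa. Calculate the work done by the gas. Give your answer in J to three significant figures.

Adiabatic: W = (P₁V₁ − P₂V₂)/(γ − 1) with γ = 5/3.
P₁V₁ = 4646 J, P₂V₂ = 10366 J.
W = (4646 − 10366) / 0.6667 = -8579 J.

W ≈ -8580 J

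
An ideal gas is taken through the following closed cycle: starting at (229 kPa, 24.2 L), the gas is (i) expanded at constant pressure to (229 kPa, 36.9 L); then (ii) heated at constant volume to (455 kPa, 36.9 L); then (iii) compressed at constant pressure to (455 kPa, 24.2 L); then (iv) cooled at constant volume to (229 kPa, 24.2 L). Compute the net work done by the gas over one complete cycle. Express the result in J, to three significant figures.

W_net ≈ -2870 J

Constant-volume legs do no work.
W(i) = (229)(36.9 − 24.2) = 2908 J; W(iii) = (455)(24.2 − 36.9) = -5778 J.
W_net = 2908 − 5778 = -2870 J (the counter-clockwise enclosed area).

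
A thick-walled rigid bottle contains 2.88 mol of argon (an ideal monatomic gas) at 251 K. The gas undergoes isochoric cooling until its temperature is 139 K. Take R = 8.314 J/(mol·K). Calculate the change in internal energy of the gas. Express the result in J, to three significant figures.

ΔU ≈ -4020 J

Constant volume ⇒ W = 0, so Q = ΔU = nCᵥΔT with Cᵥ = 3R/2 = 12.47 J/(mol·K).
ΔU = (2.88)(12.47)(139 − 251) = -4023 J.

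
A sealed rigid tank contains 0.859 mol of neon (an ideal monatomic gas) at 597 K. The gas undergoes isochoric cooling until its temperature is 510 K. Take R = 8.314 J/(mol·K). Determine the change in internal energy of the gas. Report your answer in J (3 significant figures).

ΔU ≈ -932 J

Constant volume ⇒ W = 0, so Q = ΔU = nCᵥΔT with Cᵥ = 3R/2 = 12.47 J/(mol·K).
ΔU = (0.859)(12.47)(510 − 597) = -932 J.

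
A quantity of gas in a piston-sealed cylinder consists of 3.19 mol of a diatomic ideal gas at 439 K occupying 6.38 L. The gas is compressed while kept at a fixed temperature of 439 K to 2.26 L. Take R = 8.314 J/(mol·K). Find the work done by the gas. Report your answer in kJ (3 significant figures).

Isothermal: W = nRT ln(V₂/V₁).
W = (3.19)(8.314)(439) × ln(2.26/6.38)
  = 11643 × -1.038
W_by_gas = -12083 J.

W ≈ -12.1 kJ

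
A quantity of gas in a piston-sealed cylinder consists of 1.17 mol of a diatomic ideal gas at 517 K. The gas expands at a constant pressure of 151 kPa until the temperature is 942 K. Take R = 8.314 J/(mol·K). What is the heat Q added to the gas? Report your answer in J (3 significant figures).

Q ≈ 14500 J

Isobaric: W = nRΔT = (1.17)(8.314)(425) = 4134 J.
ΔU = nCᵥΔT with Cᵥ = 5R/2: ΔU = (1.17)(20.79)(425) = 10335 J.
Q = ΔU + W = 10335 + 4134 = 14469 J.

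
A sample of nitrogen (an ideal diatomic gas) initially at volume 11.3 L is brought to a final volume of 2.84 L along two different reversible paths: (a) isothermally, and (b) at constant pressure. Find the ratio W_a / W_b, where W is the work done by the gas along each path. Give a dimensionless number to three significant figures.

W_a / W_b ≈ 1.84

Path (a) isothermal: W = P₁V₁ ln(V₂/V₁) → W_a/(P₁V₁) = -1.381.
Path (b) isobaric: W = P₁(V₂ − V₁) → W_b/(P₁V₁) = -0.7487.
W_a / W_b = -1.381 / -0.7487 = 1.845.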